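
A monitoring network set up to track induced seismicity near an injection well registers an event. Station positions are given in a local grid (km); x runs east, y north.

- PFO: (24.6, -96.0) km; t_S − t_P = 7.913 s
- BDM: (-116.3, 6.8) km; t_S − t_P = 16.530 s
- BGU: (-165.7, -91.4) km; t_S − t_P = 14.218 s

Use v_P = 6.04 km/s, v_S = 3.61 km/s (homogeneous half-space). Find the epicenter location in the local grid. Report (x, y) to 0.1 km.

Distance from S−P lag: d = Δt · v_P v_S / (v_P − v_S) = Δt · (6.04·3.61)/(6.04−3.61) ≈ 8.9730·Δt.
So d_PFO = 71.00, d_BDM = 148.32, d_BGU = 127.58 km.
Circle about each station: (x − 24.6)² + (y + 96.0)² = 71.00²; (x + 116.3)² + (y − 6.8)² = 148.32²; (x + 165.7)² + (y + 91.4)² = 127.58².
Subtracting the PFO equation from the BDM and BGU equations removes the quadratic terms:
-281.8 x + 205.6 y = -13207.05
-380.6 x + 9.2 y = 14753.63
Solving the 2×2 system: x ≈ -41.7, y ≈ -121.4 km.

x ≈ -41.7 km, y ≈ -121.4 km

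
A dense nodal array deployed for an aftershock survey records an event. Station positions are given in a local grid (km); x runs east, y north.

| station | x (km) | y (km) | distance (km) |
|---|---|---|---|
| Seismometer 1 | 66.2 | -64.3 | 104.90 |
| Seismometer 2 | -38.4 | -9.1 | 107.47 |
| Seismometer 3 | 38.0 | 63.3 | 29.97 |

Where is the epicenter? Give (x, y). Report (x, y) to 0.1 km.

x ≈ 57.1 km, y ≈ 40.2 km

Circle about each station: (x − 66.2)² + (y + 64.3)² = 104.90²; (x + 38.4)² + (y + 9.1)² = 107.47²; (x − 38.0)² + (y − 63.3)² = 29.97².
Subtracting the Seismometer 1 equation from the Seismometer 2 and Seismometer 3 equations removes the quadratic terms:
-209.2 x + 110.4 y = -7505.35
-56.4 x + 255.2 y = 7039.77
Solving the 2×2 system: x ≈ 57.1, y ≈ 40.2 km.
Check against Seismometer 1 (with the unrounded x, y): √((x − 66.2)²+(y + 64.3)²) = 104.90 ≈ 104.90 km. ✓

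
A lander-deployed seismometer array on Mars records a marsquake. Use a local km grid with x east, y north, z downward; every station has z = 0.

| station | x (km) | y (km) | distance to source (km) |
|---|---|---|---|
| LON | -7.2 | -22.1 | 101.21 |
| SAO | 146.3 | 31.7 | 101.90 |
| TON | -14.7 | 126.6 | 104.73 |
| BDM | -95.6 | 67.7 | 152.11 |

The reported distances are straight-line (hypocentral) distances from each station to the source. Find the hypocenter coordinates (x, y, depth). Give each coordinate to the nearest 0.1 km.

x ≈ 52.2 km, y ≈ 53.0 km, depth ≈ 32.8 km

Each station gives a sphere (x−x_i)² + (y−y_i)² + z² = d_i² (stations at z=0).
Subtracting the LON sphere from SAO and TON: z² cancels, leaving linear equations in x and y:
307.0 x + 107.6 y = 21728.18
-15.0 x + 297.4 y = 14978.49
Solving: x ≈ 52.201, y ≈ 52.998 km (keep extra digits for the depth step; rounded: 52.2, 53.0).
Then from the LON sphere: z² = 101.21² − (x + 7.2)² − (y + 22.1)² with x = 52.201, y = 52.998, so z ≈ 32.791 ≈ 32.8 km.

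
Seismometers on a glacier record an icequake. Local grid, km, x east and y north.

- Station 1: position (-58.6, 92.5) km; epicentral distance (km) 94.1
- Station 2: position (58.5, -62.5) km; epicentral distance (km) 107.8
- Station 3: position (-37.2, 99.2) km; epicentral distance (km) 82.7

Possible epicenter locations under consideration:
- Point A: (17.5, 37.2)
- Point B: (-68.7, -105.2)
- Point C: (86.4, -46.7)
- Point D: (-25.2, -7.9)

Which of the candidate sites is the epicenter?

For each candidate, compare |candidate − station| to the reported distance:
Point A: residuals Station 1 0.0, Station 2 0.0, Station 3 0.0 → max 0.0 km
Point B: residuals Station 1 103.9, Station 2 26.4, Station 3 124.1 → max 124.1 km
Point C: residuals Station 1 106.9, Station 2 75.7, Station 3 108.5 → max 108.5 km
Point D: residuals Station 1 11.7, Station 2 7.9, Station 3 25.1 → max 25.1 km
Only Point A has all residuals ≈ 0.

Point A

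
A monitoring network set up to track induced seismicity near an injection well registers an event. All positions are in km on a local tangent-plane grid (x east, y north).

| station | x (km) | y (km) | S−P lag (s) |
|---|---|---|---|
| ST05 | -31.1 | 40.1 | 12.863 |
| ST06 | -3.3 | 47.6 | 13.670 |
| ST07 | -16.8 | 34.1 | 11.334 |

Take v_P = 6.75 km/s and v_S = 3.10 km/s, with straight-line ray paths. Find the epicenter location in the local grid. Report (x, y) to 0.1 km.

x ≈ -9.8 km, y ≈ -30.5 km

Distance from S−P lag: d = Δt · v_P v_S / (v_P − v_S) = Δt · (6.75·3.10)/(6.75−3.10) ≈ 5.7329·Δt.
So d_ST05 = 73.74, d_ST06 = 78.37, d_ST07 = 64.98 km.
Circle about each station: (x + 31.1)² + (y − 40.1)² = 73.74²; (x + 3.3)² + (y − 47.6)² = 78.37²; (x + 16.8)² + (y − 34.1)² = 64.98².
Subtracting the ST05 equation from the ST06 and ST07 equations removes the quadratic terms:
55.6 x + 15.0 y = -1002.84
28.6 x − 12.0 y = 85.02
Solving the 2×2 system: x ≈ -9.8, y ≈ -30.5 km.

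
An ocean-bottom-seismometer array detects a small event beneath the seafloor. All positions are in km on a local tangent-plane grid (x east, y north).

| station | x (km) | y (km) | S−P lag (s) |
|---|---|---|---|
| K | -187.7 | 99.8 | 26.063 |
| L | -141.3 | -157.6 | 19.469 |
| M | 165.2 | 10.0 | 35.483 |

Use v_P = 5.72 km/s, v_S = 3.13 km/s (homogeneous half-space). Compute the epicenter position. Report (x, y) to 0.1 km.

-74.8 km east, -40.6 km north

Distance from S−P lag: d = Δt · v_P v_S / (v_P − v_S) = Δt · (5.72·3.13)/(5.72−3.13) ≈ 6.9126·Δt.
So d_K = 180.16, d_L = 134.58, d_M = 245.28 km.
Circle about each station: (x + 187.7)² + (y − 99.8)² = 180.16²; (x + 141.3)² + (y + 157.6)² = 134.58²; (x − 165.2)² + (y − 10.0)² = 245.28².
Subtracting pairs of circle equations eliminates x²+y² and gives linear equations (the radical axes):
92.8 x − 514.8 y = 13957.97
705.8 x − 179.6 y = -45504.94
Solving the 2×2 system: x ≈ -74.8, y ≈ -40.6 km.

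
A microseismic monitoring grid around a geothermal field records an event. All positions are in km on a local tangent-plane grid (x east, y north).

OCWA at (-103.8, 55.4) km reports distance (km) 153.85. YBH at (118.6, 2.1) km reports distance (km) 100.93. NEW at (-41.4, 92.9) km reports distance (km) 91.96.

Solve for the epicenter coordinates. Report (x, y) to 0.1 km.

48.8 km east, 75.0 km north

Circle about each station: (x + 103.8)² + (y − 55.4)² = 153.85²; (x − 118.6)² + (y − 2.1)² = 100.93²; (x + 41.4)² + (y − 92.9)² = 91.96².
Subtracting the OCWA equation from the YBH and NEW equations removes the quadratic terms:
444.8 x − 106.6 y = 13709.73
124.8 x + 75.0 y = 11713.95
Solving the 2×2 system: x ≈ 48.8, y ≈ 75.0 km.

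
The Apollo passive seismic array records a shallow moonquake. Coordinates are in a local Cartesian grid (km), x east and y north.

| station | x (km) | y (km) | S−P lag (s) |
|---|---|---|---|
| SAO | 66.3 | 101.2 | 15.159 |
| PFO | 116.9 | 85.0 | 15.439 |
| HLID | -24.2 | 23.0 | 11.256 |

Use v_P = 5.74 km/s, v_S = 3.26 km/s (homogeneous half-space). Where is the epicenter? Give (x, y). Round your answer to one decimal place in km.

Distance from S−P lag: d = Δt · v_P v_S / (v_P − v_S) = Δt · (5.74·3.26)/(5.74−3.26) ≈ 7.5453·Δt.
So d_SAO = 114.38, d_PFO = 116.49, d_HLID = 84.93 km.
Circle about each station: (x − 66.3)² + (y − 101.2)² = 114.38²; (x − 116.9)² + (y − 85.0)² = 116.49²; (x + 24.2)² + (y − 23.0)² = 84.93².
Subtracting the SAO equation from the PFO and HLID equations removes the quadratic terms:
101.2 x − 32.4 y = 5766.34
-181.0 x − 156.4 y = -7652.81
Solving the 2×2 system: x ≈ 53.0, y ≈ -12.4 km.
Check against SAO (with the unrounded x, y): √((x − 66.3)²+(y − 101.2)²) = 114.39 ≈ 114.38 km. ✓

53.0 km east, -12.4 km north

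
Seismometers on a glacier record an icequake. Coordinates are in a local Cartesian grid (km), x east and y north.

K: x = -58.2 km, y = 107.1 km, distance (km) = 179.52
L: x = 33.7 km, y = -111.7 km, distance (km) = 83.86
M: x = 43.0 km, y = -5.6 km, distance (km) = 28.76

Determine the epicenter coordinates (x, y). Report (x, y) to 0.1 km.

Circle about each station: (x + 58.2)² + (y − 107.1)² = 179.52²; (x − 33.7)² + (y + 111.7)² = 83.86²; (x − 43.0)² + (y + 5.6)² = 28.76².
Subtracting pairs of circle equations eliminates x²+y² and gives linear equations (the radical axes):
183.8 x − 437.6 y = 23949.86
202.4 x − 225.4 y = 18423.00
Solving the 2×2 system: x ≈ 56.5, y ≈ -31.0 km.
Check against K (with the unrounded x, y): √((x + 58.2)²+(y − 107.1)²) = 179.52 ≈ 179.52 km. ✓

56.5 km east, -31.0 km north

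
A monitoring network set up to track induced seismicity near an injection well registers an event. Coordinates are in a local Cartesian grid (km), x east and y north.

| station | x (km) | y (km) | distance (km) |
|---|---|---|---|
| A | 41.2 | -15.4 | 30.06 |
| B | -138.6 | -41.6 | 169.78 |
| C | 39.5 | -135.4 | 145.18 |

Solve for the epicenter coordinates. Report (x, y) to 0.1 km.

x ≈ 23.5 km, y ≈ 8.9 km

Circle about each station: (x − 41.2)² + (y + 15.4)² = 30.06²; (x + 138.6)² + (y + 41.6)² = 169.78²; (x − 39.5)² + (y + 135.4)² = 145.18².
Subtracting the A equation from the B and C equations removes the quadratic terms:
-359.6 x − 52.4 y = -8915.72
-3.4 x − 240.0 y = -2214.82
Solving the 2×2 system: x ≈ 23.5, y ≈ 8.9 km.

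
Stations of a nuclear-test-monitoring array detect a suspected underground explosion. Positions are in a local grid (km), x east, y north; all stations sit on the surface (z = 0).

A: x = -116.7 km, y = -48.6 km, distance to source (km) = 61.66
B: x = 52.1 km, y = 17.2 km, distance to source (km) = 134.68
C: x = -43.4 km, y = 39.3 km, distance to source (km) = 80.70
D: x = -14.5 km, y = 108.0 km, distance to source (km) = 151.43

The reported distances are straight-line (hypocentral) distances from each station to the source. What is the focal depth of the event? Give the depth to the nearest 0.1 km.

34.6 km

Each station gives a sphere (x−x_i)² + (y−y_i)² + z² = d_i² (stations at z=0).
Subtracting the A sphere from B and C: z² cancels, leaving linear equations in x and y:
337.6 x + 131.6 y = -27307.35
146.6 x + 175.8 y = -15263.33
Solving: x ≈ -69.699, y ≈ -28.700 km (keep extra digits for the depth step; rounded: -69.7, -28.7).
Then from the A sphere: z² = 61.66² − (x + 116.7)² − (y + 48.6)² with x = -69.699, y = -28.700, so z ≈ 34.596 ≈ 34.6 km.
Check against D (with the unrounded solution): distance 151.43 ≈ 151.43 km. ✓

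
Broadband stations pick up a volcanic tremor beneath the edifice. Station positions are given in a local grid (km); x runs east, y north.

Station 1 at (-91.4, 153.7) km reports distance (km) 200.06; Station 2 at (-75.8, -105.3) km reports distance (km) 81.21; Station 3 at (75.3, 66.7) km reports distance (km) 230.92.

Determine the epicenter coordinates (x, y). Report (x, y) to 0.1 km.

-127.9 km east, -43.0 km north

Circle about each station: (x + 91.4)² + (y − 153.7)² = 200.06²; (x + 75.8)² + (y + 105.3)² = 81.21²; (x − 75.3)² + (y − 66.7)² = 230.92².
Subtracting the Station 1 equation from the Station 2 and Station 3 equations removes the quadratic terms:
31.2 x − 518.0 y = 18285.02
333.4 x − 174.0 y = -35158.71
Solving the 2×2 system: x ≈ -127.9, y ≈ -43.0 km.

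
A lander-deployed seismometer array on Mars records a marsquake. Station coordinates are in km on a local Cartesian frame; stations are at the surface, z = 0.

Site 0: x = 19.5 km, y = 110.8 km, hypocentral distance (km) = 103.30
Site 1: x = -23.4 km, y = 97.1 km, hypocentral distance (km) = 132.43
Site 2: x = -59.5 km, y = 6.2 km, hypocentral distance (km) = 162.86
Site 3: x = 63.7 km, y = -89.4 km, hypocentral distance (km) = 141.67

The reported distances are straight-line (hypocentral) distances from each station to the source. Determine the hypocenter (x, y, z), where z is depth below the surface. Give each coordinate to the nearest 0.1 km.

x ≈ 96.5 km, y ≈ 46.3 km, depth ≈ 24.1 km

Each station gives a sphere (x−x_i)² + (y−y_i)² + z² = d_i² (stations at z=0).
Subtracting the Site 0 sphere from Site 1 and Site 2: z² cancels, leaving linear equations in x and y:
-85.8 x − 27.4 y = -9547.73
-158.0 x − 209.2 y = -24930.69
Solving: x ≈ 96.496, y ≈ 46.292 km (keep extra digits for the depth step; rounded: 96.5, 46.3).
Then from the Site 0 sphere: z² = 103.30² − (x − 19.5)² − (y − 110.8)² with x = 96.496, y = 46.292, so z ≈ 24.109 ≈ 24.1 km.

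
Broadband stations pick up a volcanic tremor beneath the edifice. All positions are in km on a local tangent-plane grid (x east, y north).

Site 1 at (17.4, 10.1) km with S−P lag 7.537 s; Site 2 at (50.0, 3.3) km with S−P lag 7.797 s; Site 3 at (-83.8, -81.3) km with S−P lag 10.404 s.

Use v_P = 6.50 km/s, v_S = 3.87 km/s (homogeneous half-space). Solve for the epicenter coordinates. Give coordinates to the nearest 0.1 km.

Distance from S−P lag: d = Δt · v_P v_S / (v_P − v_S) = Δt · (6.50·3.87)/(6.50−3.87) ≈ 9.5646·Δt.
So d_Site 1 = 72.09, d_Site 2 = 74.58, d_Site 3 = 99.51 km.
Circle about each station: (x − 17.4)² + (y − 10.1)² = 72.09²; (x − 50.0)² + (y − 3.3)² = 74.58²; (x + 83.8)² + (y + 81.3)² = 99.51².
Subtracting pairs of circle equations eliminates x²+y² and gives linear equations (the radical axes):
65.2 x − 13.6 y = 1740.91
-202.4 x − 182.8 y = 8522.09
Solving the 2×2 system: x ≈ 13.8, y ≈ -61.9 km.

(13.8, -61.9)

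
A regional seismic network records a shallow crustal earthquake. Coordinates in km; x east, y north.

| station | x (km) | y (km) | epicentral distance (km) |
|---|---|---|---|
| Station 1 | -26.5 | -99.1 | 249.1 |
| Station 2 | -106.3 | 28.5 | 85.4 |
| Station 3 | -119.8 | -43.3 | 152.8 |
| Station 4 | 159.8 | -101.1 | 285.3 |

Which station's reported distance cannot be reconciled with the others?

Station 1

Solve using three stations at a time. Using Station 2, Station 3, Station 4 (subtract circle equations pairwise → linear system) gives (x, y) ≈ (-49.8, 92.5).
Distances from that point to each station vs reported:
  Station 1: calculated 193.0 vs reported 249.1 → residual 56.1 km
  Station 2: calculated 85.4 vs reported 85.4 → residual 0.0 km
  Station 3: calculated 152.8 vs reported 152.8 → residual 0.0 km
  Station 4: calculated 285.3 vs reported 285.3 → residual 0.0 km
Station 2, Station 3, Station 4 are mutually consistent (residuals ≈ 0); Station 1 is off by 56.1 km.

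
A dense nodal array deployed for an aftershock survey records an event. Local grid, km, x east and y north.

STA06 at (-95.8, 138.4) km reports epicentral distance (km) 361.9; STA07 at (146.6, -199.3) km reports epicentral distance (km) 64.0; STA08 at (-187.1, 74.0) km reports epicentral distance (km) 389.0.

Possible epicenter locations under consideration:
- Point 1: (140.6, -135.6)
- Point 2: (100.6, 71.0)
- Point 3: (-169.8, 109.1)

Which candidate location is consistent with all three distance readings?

Point 1

For each candidate, compare |candidate − station| to the reported distance:
Point 1: residuals STA06 0.0, STA07 0.0, STA08 0.0 → max 0.0 km
Point 2: residuals STA06 154.3, STA07 210.2, STA08 101.3 → max 210.2 km
Point 3: residuals STA06 282.3, STA07 377.8, STA08 349.9 → max 377.8 km
Only Point 1 has all residuals ≈ 0.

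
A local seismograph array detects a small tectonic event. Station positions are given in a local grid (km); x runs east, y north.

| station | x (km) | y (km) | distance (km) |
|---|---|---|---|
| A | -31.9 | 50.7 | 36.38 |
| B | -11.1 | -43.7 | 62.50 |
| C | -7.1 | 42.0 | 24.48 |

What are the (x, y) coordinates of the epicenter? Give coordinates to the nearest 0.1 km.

x ≈ -14.6 km, y ≈ 18.7 km

Circle about each station: (x + 31.9)² + (y − 50.7)² = 36.38²; (x + 11.1)² + (y + 43.7)² = 62.50²; (x + 7.1)² + (y − 42.0)² = 24.48².
Subtracting the A equation from the B and C equations removes the quadratic terms:
41.6 x − 188.8 y = -4137.95
49.6 x − 17.4 y = -1049.46
Solving the 2×2 system: x ≈ -14.6, y ≈ 18.7 km.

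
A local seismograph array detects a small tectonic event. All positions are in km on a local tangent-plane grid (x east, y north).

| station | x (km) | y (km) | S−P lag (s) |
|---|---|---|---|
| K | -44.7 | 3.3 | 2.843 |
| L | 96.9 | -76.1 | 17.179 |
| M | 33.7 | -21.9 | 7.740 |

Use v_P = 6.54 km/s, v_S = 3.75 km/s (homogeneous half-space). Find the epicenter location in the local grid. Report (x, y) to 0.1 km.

-23.0 km east, 15.7 km north

Distance from S−P lag: d = Δt · v_P v_S / (v_P − v_S) = Δt · (6.54·3.75)/(6.54−3.75) ≈ 8.7903·Δt.
So d_K = 24.99, d_L = 151.01, d_M = 68.04 km.
Circle about each station: (x + 44.7)² + (y − 3.3)² = 24.99²; (x − 96.9)² + (y + 76.1)² = 151.01²; (x − 33.7)² + (y + 21.9)² = 68.04².
Subtracting the K equation from the L and M equations removes the quadratic terms:
283.2 x − 158.8 y = -9007.68
156.8 x − 50.4 y = -4398.62
Solving the 2×2 system: x ≈ -23.0, y ≈ 15.7 km.
Check against K (with the unrounded x, y): √((x + 44.7)²+(y − 3.3)²) = 24.98 ≈ 24.99 km. ✓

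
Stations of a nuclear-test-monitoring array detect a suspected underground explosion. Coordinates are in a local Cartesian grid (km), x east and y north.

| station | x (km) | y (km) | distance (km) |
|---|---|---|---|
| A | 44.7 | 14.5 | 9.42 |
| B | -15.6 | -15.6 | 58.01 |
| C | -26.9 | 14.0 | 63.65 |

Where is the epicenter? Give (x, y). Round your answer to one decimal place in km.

x ≈ 36.6 km, y ≈ 9.7 km

Circle about each station: (x − 44.7)² + (y − 14.5)² = 9.42²; (x + 15.6)² + (y + 15.6)² = 58.01²; (x + 26.9)² + (y − 14.0)² = 63.65².
Subtracting the A equation from the B and C equations removes the quadratic terms:
-120.6 x − 60.2 y = -4998.04
-143.2 x − 1.0 y = -5251.32
Solving the 2×2 system: x ≈ 36.6, y ≈ 9.7 km.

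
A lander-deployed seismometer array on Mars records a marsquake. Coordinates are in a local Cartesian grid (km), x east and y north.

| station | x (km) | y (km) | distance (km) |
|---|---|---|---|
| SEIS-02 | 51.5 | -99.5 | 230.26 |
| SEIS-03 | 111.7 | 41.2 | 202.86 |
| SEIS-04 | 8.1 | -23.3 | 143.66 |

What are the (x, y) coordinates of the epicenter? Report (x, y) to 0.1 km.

Circle about each station: (x − 51.5)² + (y + 99.5)² = 230.26²; (x − 111.7)² + (y − 41.2)² = 202.86²; (x − 8.1)² + (y + 23.3)² = 143.66².
Subtracting pairs of circle equations eliminates x²+y² and gives linear equations (the radical axes):
120.4 x + 281.4 y = 13489.32
-86.8 x + 152.4 y = 20437.47
Solving the 2×2 system: x ≈ -86.4, y ≈ 84.9 km.

x ≈ -86.4 km, y ≈ 84.9 km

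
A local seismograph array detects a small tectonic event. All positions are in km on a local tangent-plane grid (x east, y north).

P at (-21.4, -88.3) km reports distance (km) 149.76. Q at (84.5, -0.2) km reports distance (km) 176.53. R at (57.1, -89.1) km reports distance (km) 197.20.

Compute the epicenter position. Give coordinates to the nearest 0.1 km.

x ≈ -85.6 km, y ≈ 47.0 km

Circle about each station: (x + 21.4)² + (y + 88.3)² = 149.76²; (x − 84.5)² + (y + 0.2)² = 176.53²; (x − 57.1)² + (y + 89.1)² = 197.20².
Subtracting the P equation from the Q and R equations removes the quadratic terms:
211.8 x + 176.2 y = -9849.34
157.0 x − 1.6 y = -13515.41
Solving the 2×2 system: x ≈ -85.6, y ≈ 47.0 km.
Check against P (with the unrounded x, y): √((x + 21.4)²+(y + 88.3)²) = 149.77 ≈ 149.76 km. ✓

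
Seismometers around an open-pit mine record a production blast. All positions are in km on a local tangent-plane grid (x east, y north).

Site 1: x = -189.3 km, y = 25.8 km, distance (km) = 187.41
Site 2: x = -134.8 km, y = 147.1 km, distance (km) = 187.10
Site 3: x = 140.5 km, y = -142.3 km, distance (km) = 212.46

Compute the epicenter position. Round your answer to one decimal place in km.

(-2.2, 15.1)

Circle about each station: (x + 189.3)² + (y − 25.8)² = 187.41²; (x + 134.8)² + (y − 147.1)² = 187.10²; (x − 140.5)² + (y + 142.3)² = 212.46².
Subtracting the Site 1 equation from the Site 2 and Site 3 equations removes the quadratic terms:
109.0 x + 242.6 y = 3425.42
659.6 x − 336.2 y = -6527.33
Solving the 2×2 system: x ≈ -2.2, y ≈ 15.1 km.
Check against Site 1 (with the unrounded x, y): √((x + 189.3)²+(y − 25.8)²) = 187.41 ≈ 187.41 km. ✓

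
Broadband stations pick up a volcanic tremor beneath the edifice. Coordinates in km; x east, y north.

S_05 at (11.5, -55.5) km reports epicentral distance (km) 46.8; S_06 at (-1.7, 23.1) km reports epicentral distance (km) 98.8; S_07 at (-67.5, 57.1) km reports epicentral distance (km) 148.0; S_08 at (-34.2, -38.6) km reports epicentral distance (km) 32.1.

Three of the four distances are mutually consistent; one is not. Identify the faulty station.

S_07

Solve using three stations at a time. Using S_05, S_06, S_08 (subtract circle equations pairwise → linear system) gives (x, y) ≈ (-32.8, -70.7).
Distances from that point to each station vs reported:
  S_05: calculated 46.8 vs reported 46.8 → residual 0.0 km
  S_06: calculated 98.8 vs reported 98.8 → residual 0.0 km
  S_07: calculated 132.4 vs reported 148.0 → residual 15.6 km
  S_08: calculated 32.1 vs reported 32.1 → residual 0.0 km
S_05, S_06, S_08 are mutually consistent (residuals ≈ 0); S_07 is off by 15.6 km.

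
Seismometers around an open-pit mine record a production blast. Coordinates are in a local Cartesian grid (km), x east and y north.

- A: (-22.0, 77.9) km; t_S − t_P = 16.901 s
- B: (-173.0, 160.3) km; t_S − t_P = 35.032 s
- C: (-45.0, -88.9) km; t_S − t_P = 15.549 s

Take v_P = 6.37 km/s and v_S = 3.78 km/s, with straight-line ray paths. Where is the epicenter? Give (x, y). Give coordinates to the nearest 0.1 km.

x ≈ 88.6 km, y ≈ -33.7 km

Distance from S−P lag: d = Δt · v_P v_S / (v_P − v_S) = Δt · (6.37·3.78)/(6.37−3.78) ≈ 9.2968·Δt.
So d_A = 157.12, d_B = 325.68, d_C = 144.56 km.
Circle about each station: (x + 22.0)² + (y − 77.9)² = 157.12²; (x + 173.0)² + (y − 160.3)² = 325.68²; (x + 45.0)² + (y + 88.9)² = 144.56².
Subtracting pairs of circle equations eliminates x²+y² and gives linear equations (the radical axes):
-302.0 x + 164.8 y = -32308.09
-46.0 x − 333.6 y = 7164.90
Solving the 2×2 system: x ≈ 88.6, y ≈ -33.7 km.
Check against A (with the unrounded x, y): √((x + 22.0)²+(y − 77.9)²) = 157.11 ≈ 157.12 km. ✓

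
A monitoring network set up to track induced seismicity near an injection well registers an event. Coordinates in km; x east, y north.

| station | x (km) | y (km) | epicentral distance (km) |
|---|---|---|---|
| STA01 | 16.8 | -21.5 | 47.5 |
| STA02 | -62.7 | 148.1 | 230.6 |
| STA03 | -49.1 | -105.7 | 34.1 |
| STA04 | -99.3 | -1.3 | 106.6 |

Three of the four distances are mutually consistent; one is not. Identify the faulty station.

STA01

Solve using three stations at a time. Using STA02, STA03, STA04 (subtract circle equations pairwise → linear system) gives (x, y) ≈ (-27.1, -79.7).
Distances from that point to each station vs reported:
  STA01: calculated 73.0 vs reported 47.5 → residual 25.5 km
  STA02: calculated 230.6 vs reported 230.6 → residual 0.0 km
  STA03: calculated 34.0 vs reported 34.1 → residual 0.1 km
  STA04: calculated 106.6 vs reported 106.6 → residual 0.0 km
STA02, STA03, STA04 are mutually consistent (residuals ≈ 0); STA01 is off by 25.5 km.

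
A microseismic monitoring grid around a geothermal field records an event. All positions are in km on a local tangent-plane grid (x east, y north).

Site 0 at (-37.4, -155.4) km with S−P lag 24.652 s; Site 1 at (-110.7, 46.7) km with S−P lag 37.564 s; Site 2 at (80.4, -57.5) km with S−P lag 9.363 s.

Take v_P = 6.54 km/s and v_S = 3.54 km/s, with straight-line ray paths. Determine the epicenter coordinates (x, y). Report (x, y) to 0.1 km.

Distance from S−P lag: d = Δt · v_P v_S / (v_P − v_S) = Δt · (6.54·3.54)/(6.54−3.54) ≈ 7.7172·Δt.
So d_Site 0 = 190.24, d_Site 1 = 289.89, d_Site 2 = 72.26 km.
Circle about each station: (x + 37.4)² + (y + 155.4)² = 190.24²; (x + 110.7)² + (y − 46.7)² = 289.89²; (x − 80.4)² + (y + 57.5)² = 72.26².
Subtracting the Site 0 equation from the Site 1 and Site 2 equations removes the quadratic terms:
-146.6 x + 404.2 y = -58957.49
235.6 x + 195.8 y = 15192.24
Solving the 2×2 system: x ≈ 142.7, y ≈ -94.1 km.

x ≈ 142.7 km, y ≈ -94.1 km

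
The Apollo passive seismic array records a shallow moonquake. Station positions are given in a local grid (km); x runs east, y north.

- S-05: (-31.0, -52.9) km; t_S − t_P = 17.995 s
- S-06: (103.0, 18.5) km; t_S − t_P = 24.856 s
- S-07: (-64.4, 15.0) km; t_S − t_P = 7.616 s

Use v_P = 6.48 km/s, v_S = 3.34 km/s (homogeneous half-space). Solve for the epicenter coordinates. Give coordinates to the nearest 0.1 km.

(-61.2, 67.4)

Distance from S−P lag: d = Δt · v_P v_S / (v_P − v_S) = Δt · (6.48·3.34)/(6.48−3.34) ≈ 6.8927·Δt.
So d_S-05 = 124.03, d_S-06 = 171.33, d_S-07 = 52.50 km.
Circle about each station: (x + 31.0)² + (y + 52.9)² = 124.03²; (x − 103.0)² + (y − 18.5)² = 171.33²; (x + 64.4)² + (y − 15.0)² = 52.50².
Subtracting the S-05 equation from the S-06 and S-07 equations removes the quadratic terms:
268.0 x + 142.8 y = -6778.69
-66.8 x + 135.8 y = 13240.14
Solving the 2×2 system: x ≈ -61.2, y ≈ 67.4 km.
Check against S-05 (with the unrounded x, y): √((x + 31.0)²+(y + 52.9)²) = 124.03 ≈ 124.03 km. ✓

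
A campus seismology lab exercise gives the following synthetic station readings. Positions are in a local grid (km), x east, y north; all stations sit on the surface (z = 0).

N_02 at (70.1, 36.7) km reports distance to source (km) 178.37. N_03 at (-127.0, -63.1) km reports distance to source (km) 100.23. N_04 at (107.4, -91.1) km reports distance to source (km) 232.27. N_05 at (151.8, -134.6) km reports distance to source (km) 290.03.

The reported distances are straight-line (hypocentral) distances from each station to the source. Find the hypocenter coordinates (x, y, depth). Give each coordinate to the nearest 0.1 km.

Each station gives a sphere (x−x_i)² + (y−y_i)² + z² = d_i² (stations at z=0).
Subtracting the N_02 sphere from N_03 and N_04: z² cancels, leaving linear equations in x and y:
-394.2 x − 199.6 y = 35619.51
74.6 x − 255.6 y = -8560.43
Solving: x ≈ -93.500, y ≈ 6.202 km (keep extra digits for the depth step; rounded: -93.5, 6.2).
Then from the N_02 sphere: z² = 178.37² − (x − 70.1)² − (y − 36.7)² with x = -93.500, y = 6.202, so z ≈ 64.193 ≈ 64.2 km.

x ≈ -93.5 km, y ≈ 6.2 km, depth ≈ 64.2 km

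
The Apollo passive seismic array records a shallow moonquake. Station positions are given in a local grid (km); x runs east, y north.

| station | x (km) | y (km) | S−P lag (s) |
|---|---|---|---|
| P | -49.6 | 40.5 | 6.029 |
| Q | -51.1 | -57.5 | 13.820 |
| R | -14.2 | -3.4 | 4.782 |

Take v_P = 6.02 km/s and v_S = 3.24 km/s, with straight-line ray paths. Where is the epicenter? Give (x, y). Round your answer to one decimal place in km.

-8.7 km east, 29.7 km north

Distance from S−P lag: d = Δt · v_P v_S / (v_P − v_S) = Δt · (6.02·3.24)/(6.02−3.24) ≈ 7.0161·Δt.
So d_P = 42.30, d_Q = 96.96, d_R = 33.55 km.
Circle about each station: (x + 49.6)² + (y − 40.5)² = 42.30²; (x + 51.1)² + (y + 57.5)² = 96.96²; (x + 14.2)² + (y + 3.4)² = 33.55².
Subtracting the P equation from the Q and R equations removes the quadratic terms:
-3.0 x − 196.0 y = -5794.90
70.8 x − 87.8 y = -3223.52
Solving the 2×2 system: x ≈ -8.7, y ≈ 29.7 km.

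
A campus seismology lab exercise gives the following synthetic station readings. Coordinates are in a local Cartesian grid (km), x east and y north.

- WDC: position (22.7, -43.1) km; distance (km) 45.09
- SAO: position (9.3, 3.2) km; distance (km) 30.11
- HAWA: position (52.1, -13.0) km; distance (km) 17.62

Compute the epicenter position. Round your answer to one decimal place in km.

Circle about each station: (x − 22.7)² + (y + 43.1)² = 45.09²; (x − 9.3)² + (y − 3.2)² = 30.11²; (x − 52.1)² + (y + 13.0)² = 17.62².
Subtracting the WDC equation from the SAO and HAWA equations removes the quadratic terms:
-26.8 x + 92.6 y = -1149.67
58.8 x + 60.2 y = 2233.15
Solving the 2×2 system: x ≈ 39.1, y ≈ -1.1 km.

39.1 km east, -1.1 km north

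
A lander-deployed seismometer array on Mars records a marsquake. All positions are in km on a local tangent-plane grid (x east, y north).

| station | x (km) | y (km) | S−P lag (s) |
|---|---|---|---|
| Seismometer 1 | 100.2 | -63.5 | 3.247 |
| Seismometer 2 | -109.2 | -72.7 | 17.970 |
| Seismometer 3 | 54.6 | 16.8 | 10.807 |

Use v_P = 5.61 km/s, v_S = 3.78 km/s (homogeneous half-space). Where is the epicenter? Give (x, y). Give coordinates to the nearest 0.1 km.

97.1 km east, -101.0 km north

Distance from S−P lag: d = Δt · v_P v_S / (v_P − v_S) = Δt · (5.61·3.78)/(5.61−3.78) ≈ 11.5879·Δt.
So d_Seismometer 1 = 37.63, d_Seismometer 2 = 208.23, d_Seismometer 3 = 125.23 km.
Circle about each station: (x − 100.2)² + (y + 63.5)² = 37.63²; (x + 109.2)² + (y + 72.7)² = 208.23²; (x − 54.6)² + (y − 16.8)² = 125.23².
Subtracting the Seismometer 1 equation from the Seismometer 2 and Seismometer 3 equations removes the quadratic terms:
-418.8 x − 18.4 y = -38806.08
-91.2 x + 160.6 y = -25075.43
Solving the 2×2 system: x ≈ 97.1, y ≈ -101.0 km.
Check against Seismometer 1 (with the unrounded x, y): √((x − 100.2)²+(y + 63.5)²) = 37.63 ≈ 37.63 km. ✓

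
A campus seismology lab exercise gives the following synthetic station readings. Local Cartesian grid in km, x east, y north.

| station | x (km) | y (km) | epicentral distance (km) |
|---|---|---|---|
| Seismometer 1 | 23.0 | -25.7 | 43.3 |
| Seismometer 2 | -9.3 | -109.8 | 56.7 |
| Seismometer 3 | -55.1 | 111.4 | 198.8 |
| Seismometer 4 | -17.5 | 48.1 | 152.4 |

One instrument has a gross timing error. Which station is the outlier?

Solve using three stations at a time. Using Seismometer 1, Seismometer 2, Seismometer 3 (subtract circle equations pairwise → linear system) gives (x, y) ≈ (29.5, -68.5).
Distances from that point to each station vs reported:
  Seismometer 1: calculated 43.3 vs reported 43.3 → residual 0.0 km
  Seismometer 2: calculated 56.7 vs reported 56.7 → residual 0.0 km
  Seismometer 3: calculated 198.8 vs reported 198.8 → residual 0.0 km
  Seismometer 4: calculated 125.7 vs reported 152.4 → residual 26.7 km
Seismometer 1, Seismometer 2, Seismometer 3 are mutually consistent (residuals ≈ 0); Seismometer 4 is off by 26.7 km.

Seismometer 4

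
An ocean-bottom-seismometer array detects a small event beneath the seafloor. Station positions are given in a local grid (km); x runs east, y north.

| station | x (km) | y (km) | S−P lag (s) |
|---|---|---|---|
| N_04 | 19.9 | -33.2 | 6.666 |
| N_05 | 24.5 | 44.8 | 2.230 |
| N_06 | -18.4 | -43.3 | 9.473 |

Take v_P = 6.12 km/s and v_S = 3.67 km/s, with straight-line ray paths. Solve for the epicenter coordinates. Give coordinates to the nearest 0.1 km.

Distance from S−P lag: d = Δt · v_P v_S / (v_P − v_S) = Δt · (6.12·3.67)/(6.12−3.67) ≈ 9.1675·Δt.
So d_N_04 = 61.11, d_N_05 = 20.44, d_N_06 = 86.84 km.
Circle about each station: (x − 19.9)² + (y + 33.2)² = 61.11²; (x − 24.5)² + (y − 44.8)² = 20.44²; (x + 18.4)² + (y + 43.3)² = 86.84².
Subtracting the N_04 equation from the N_05 and N_06 equations removes the quadratic terms:
9.2 x + 156.0 y = 4425.68
-76.6 x − 20.2 y = -3091.55
Solving the 2×2 system: x ≈ 33.4, y ≈ 26.4 km.
Check against N_04 (with the unrounded x, y): √((x − 19.9)²+(y + 33.2)²) = 61.11 ≈ 61.11 km. ✓

33.4 km east, 26.4 km north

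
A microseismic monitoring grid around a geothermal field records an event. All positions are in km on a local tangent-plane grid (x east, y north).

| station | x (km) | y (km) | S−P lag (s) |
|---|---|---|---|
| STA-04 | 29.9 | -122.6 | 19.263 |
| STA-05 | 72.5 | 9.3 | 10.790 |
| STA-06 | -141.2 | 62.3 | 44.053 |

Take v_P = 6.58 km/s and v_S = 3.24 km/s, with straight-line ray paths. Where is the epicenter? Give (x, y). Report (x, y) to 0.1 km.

(120.8, -39.8)

Distance from S−P lag: d = Δt · v_P v_S / (v_P − v_S) = Δt · (6.58·3.24)/(6.58−3.24) ≈ 6.3830·Δt.
So d_STA-04 = 122.96, d_STA-05 = 68.87, d_STA-06 = 281.19 km.
Circle about each station: (x − 29.9)² + (y + 122.6)² = 122.96²; (x − 72.5)² + (y − 9.3)² = 68.87²; (x + 141.2)² + (y − 62.3)² = 281.19².
Subtracting the STA-04 equation from the STA-05 and STA-06 equations removes the quadratic terms:
85.2 x + 263.8 y = -205.95
-342.2 x + 369.8 y = -56054.69
Solving the 2×2 system: x ≈ 120.8, y ≈ -39.8 km.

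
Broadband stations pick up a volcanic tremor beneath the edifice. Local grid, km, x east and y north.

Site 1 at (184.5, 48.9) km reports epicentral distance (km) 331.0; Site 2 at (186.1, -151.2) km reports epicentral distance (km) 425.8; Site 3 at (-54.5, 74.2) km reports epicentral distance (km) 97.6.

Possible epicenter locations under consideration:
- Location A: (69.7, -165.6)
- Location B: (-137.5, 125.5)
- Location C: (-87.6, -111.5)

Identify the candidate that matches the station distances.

Location B

For each candidate, compare |candidate − station| to the reported distance:
Location A: residuals Site 1 87.7, Site 2 308.5, Site 3 172.5 → max 308.5 km
Location B: residuals Site 1 0.0, Site 2 0.0, Site 3 0.0 → max 0.0 km
Location C: residuals Site 1 15.1, Site 2 149.2, Site 3 91.0 → max 149.2 km
Only Location B has all residuals ≈ 0.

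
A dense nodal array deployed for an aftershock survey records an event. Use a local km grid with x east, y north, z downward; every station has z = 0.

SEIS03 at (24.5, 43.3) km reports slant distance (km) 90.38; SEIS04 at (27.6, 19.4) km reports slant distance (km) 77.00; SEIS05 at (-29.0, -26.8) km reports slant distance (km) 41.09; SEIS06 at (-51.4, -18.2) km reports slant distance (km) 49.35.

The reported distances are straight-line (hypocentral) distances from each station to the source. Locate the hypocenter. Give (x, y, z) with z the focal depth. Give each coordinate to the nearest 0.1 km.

Each station gives a sphere (x−x_i)² + (y−y_i)² + z² = d_i² (stations at z=0).
Subtracting the SEIS03 sphere from SEIS04 and SEIS05: z² cancels, leaving linear equations in x and y:
6.2 x − 47.8 y = 902.52
-107.0 x − 140.2 y = 5564.26
Solving: x ≈ -23.302, y ≈ -21.904 km (keep extra digits for the depth step; rounded: -23.3, -21.9).
Then from the SEIS03 sphere: z² = 90.38² − (x − 24.5)² − (y − 43.3)² with x = -23.302, y = -21.904, so z ≈ 40.397 ≈ 40.4 km.

(-23.3, -21.9, 40.4)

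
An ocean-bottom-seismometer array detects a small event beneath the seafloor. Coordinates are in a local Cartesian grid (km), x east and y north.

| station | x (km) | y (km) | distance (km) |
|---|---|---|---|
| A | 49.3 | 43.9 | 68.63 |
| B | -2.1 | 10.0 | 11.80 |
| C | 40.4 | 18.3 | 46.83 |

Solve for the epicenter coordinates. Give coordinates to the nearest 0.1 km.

(-1.9, -1.8)

Circle about each station: (x − 49.3)² + (y − 43.9)² = 68.63²; (x + 2.1)² + (y − 10.0)² = 11.80²; (x − 40.4)² + (y − 18.3)² = 46.83².
Subtracting pairs of circle equations eliminates x²+y² and gives linear equations (the radical axes):
-102.8 x − 67.8 y = 317.55
-17.8 x − 51.2 y = 126.38
Solving the 2×2 system: x ≈ -1.9, y ≈ -1.8 km.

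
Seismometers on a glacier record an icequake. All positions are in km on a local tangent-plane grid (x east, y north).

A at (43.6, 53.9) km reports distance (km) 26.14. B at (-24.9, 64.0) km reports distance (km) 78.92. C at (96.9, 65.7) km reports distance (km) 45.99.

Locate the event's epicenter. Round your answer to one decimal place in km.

Circle about each station: (x − 43.6)² + (y − 53.9)² = 26.14²; (x + 24.9)² + (y − 64.0)² = 78.92²; (x − 96.9)² + (y − 65.7)² = 45.99².
Subtracting the A equation from the B and C equations removes the quadratic terms:
-137.0 x + 20.2 y = -5635.23
106.6 x + 23.6 y = 7468.15
Solving the 2×2 system: x ≈ 52.7, y ≈ 78.4 km.

x ≈ 52.7 km, y ≈ 78.4 km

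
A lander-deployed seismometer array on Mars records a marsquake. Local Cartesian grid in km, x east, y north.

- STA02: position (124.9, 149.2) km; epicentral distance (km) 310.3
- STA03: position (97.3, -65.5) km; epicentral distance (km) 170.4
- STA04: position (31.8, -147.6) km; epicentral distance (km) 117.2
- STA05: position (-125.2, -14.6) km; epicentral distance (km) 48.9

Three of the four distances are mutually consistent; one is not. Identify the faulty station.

Solve using three stations at a time. Using STA02, STA03, STA04 (subtract circle equations pairwise → linear system) gives (x, y) ≈ (-71.3, -91.3).
Distances from that point to each station vs reported:
  STA02: calculated 310.4 vs reported 310.3 → residual 0.1 km
  STA03: calculated 170.6 vs reported 170.4 → residual 0.2 km
  STA04: calculated 117.5 vs reported 117.2 → residual 0.3 km
  STA05: calculated 93.7 vs reported 48.9 → residual 44.8 km
STA02, STA03, STA04 are mutually consistent (residuals ≈ 0); STA05 is off by 44.8 km.

STA05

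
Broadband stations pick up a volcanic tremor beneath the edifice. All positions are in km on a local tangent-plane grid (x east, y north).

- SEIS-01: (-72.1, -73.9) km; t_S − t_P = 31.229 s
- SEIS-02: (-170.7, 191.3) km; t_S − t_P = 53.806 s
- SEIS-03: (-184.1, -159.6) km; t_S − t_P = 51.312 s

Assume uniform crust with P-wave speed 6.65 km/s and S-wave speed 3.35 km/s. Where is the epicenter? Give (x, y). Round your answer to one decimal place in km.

Distance from S−P lag: d = Δt · v_P v_S / (v_P − v_S) = Δt · (6.65·3.35)/(6.65−3.35) ≈ 6.7508·Δt.
So d_SEIS-01 = 210.82, d_SEIS-02 = 363.23, d_SEIS-03 = 346.39 km.
Circle about each station: (x + 72.1)² + (y + 73.9)² = 210.82²; (x + 170.7)² + (y − 191.3)² = 363.23²; (x + 184.1)² + (y + 159.6)² = 346.39².
Subtracting pairs of circle equations eliminates x²+y² and gives linear equations (the radical axes):
-197.2 x + 530.4 y = -32416.40
-224.0 x − 171.4 y = -26835.61
Solving the 2×2 system: x ≈ 129.7, y ≈ -12.9 km.
Check against SEIS-01 (with the unrounded x, y): √((x + 72.1)²+(y + 73.9)²) = 210.79 ≈ 210.82 km. ✓

x ≈ 129.7 km, y ≈ -12.9 km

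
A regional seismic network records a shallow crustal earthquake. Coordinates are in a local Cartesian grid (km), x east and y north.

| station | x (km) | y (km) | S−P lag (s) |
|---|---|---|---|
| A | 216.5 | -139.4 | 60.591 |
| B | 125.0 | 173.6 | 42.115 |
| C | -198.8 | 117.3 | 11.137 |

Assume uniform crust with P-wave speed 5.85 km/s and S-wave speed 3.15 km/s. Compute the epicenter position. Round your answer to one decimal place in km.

(-141.9, 66.9)

Distance from S−P lag: d = Δt · v_P v_S / (v_P − v_S) = Δt · (5.85·3.15)/(5.85−3.15) ≈ 6.8250·Δt.
So d_A = 413.53, d_B = 287.43, d_C = 76.01 km.
Circle about each station: (x − 216.5)² + (y + 139.4)² = 413.53²; (x − 125.0)² + (y − 173.6)² = 287.43²; (x + 198.8)² + (y − 117.3)² = 76.01².
Subtracting pairs of circle equations eliminates x²+y² and gives linear equations (the radical axes):
-183.0 x + 626.0 y = 67848.41
-830.6 x + 513.4 y = 152205.66
Solving the 2×2 system: x ≈ -141.9, y ≈ 66.9 km.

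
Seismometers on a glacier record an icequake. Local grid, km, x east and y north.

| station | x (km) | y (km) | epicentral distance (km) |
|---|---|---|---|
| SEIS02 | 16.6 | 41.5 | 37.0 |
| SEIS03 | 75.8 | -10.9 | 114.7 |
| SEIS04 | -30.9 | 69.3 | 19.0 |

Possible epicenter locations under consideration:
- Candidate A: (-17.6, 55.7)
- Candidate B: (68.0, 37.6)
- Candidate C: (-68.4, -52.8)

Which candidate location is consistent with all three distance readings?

Candidate A

For each candidate, compare |candidate − station| to the reported distance:
Candidate A: residuals SEIS02 0.0, SEIS03 0.0, SEIS04 0.0 → max 0.0 km
Candidate B: residuals SEIS02 14.5, SEIS03 65.6, SEIS04 84.9 → max 84.9 km
Candidate C: residuals SEIS02 90.0, SEIS03 35.5, SEIS04 108.7 → max 108.7 km
Only Candidate A has all residuals ≈ 0.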